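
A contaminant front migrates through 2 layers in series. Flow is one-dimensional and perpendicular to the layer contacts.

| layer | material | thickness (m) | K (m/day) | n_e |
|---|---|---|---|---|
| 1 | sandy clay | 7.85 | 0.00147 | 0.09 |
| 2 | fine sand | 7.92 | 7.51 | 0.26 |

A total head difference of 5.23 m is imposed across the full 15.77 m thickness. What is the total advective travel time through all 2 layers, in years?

7.73

With flow normal to the layers, continuity requires the same specific discharge q through every layer.
Σ(b_i/K_i) = 7.85/0.00147 + 7.92/7.51 = 5341 d.
q = Δh / Σ(b_i/K_i) = 5.23 / 5341 = 0.0009792 m/day.
In each layer the seepage velocity is v_i = q/n_i, so the layer transit time is t_i = b_i·n_i / q:
  layer 1 (sandy clay): t_1 = 7.85 × 0.09 / 0.0009792 = 721.5 d
  layer 2 (fine sand): t_2 = 7.92 × 0.26 / 0.0009792 = 2103 d
Total t = Σ t_i = 2824 days = 7.733 years.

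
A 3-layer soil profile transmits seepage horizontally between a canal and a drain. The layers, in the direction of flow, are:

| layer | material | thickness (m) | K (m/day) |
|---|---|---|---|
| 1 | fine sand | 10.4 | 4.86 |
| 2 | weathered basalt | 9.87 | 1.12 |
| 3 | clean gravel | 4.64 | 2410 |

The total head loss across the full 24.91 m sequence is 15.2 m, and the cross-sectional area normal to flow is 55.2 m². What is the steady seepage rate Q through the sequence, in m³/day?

Flow is perpendicular to layering, so the layers act in series and the equivalent K is the thickness-weighted harmonic mean.
Total thickness L = 10.4 + 9.87 + 4.64 = 24.91 m.
Σ(b_i/K_i) = 10.4/4.86 + 9.87/1.12 + 4.64/2410 = 10.95 d.
K_eq = L / Σ(b_i/K_i) = 24.91 / 10.95 = 2.274 m/day.
Q = K_eq · A · (Δh/L) = 2.274 × 55.2 × (15.2/24.91) = 76.59 m³/day.

76.6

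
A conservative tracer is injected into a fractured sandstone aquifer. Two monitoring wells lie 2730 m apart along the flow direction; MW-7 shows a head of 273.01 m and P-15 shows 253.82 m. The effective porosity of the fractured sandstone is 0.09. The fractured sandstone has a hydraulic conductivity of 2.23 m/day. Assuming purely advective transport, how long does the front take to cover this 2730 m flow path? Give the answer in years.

Hydraulic gradient i = (273.01 − 253.82) / 2730 = 19.19 / 2730 = 0.007029.
Darcy flux q = K · i = 2.230 × 0.007029 = 0.01568 m/day.
Seepage velocity v = q / n_e = 0.01568 / 0.09 = 0.1742 m/day.
Travel time t = L / v = 2730 / 0.1742 = 15674 days = 42.91 years.

42.9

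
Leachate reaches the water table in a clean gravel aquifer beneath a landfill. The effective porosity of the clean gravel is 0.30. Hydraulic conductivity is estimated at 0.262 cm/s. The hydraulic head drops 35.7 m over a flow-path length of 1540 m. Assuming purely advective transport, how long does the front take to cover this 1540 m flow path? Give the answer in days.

Convert K: 0.262 cm/s × 864 = 226.4 m/day.
Hydraulic gradient i = Δh / L = 35.7 / 1540 = 0.02318.
Darcy flux q = K · i = 226.4 × 0.02318 = 5.248 m/day.
Seepage velocity v = q / n_e = 5.248 / 0.30 = 17.49 m/day.
Travel time t = L / v = 1540 / 17.49 = 88.04 days.

88.0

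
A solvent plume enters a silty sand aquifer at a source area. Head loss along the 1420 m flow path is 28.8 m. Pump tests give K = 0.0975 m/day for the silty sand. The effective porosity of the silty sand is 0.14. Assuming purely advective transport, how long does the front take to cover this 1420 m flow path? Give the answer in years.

Hydraulic gradient i = Δh / L = 28.8 / 1420 = 0.02028.
Darcy flux q = K · i = 0.09750 × 0.02028 = 0.001977 m/day.
Seepage velocity v = q / n_e = 0.001977 / 0.14 = 0.01412 m/day.
Travel time t = L / v = 1420 / 0.01412 = 1.005e+05 days = 275.2 years.

275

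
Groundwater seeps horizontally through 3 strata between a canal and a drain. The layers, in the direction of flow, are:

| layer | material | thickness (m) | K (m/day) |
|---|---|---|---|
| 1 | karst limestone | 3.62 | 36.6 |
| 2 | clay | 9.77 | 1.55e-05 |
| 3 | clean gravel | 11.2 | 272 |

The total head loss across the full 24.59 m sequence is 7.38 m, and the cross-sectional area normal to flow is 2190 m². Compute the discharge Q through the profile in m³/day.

Flow is perpendicular to layering, so the layers act in series and the equivalent K is the thickness-weighted harmonic mean.
Total thickness L = 3.62 + 9.77 + 11.2 = 24.59 m.
Σ(b_i/K_i) = 3.62/36.6 + 9.77/1.55e-05 + 11.2/272 = 6.303e+05 d.
K_eq = L / Σ(b_i/K_i) = 24.59 / 6.303e+05 = 3.901e-05 m/day.
Q = K_eq · A · (Δh/L) = 3.901e-05 × 2190 × (7.38/24.59) = 0.02564 m³/day.

0.0256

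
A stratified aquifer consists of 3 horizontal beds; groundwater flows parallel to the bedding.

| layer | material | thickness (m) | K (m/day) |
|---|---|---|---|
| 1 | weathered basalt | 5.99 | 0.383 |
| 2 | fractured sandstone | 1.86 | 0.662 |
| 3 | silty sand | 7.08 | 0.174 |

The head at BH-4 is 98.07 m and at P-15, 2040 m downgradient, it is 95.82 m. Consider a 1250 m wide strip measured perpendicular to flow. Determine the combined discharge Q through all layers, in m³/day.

Flow is parallel to layering, so each bed carries its own Darcy discharge and the transmissivities add.
Σ(K_i·b_i) = 0.383×5.99 + 0.662×1.86 + 0.174×7.08 = 4.757 m²/day.
Hydraulic gradient i = (98.07 − 95.82) / 2040 = 2.25 / 2040 = 0.001103.
Q = Σ(K_i·b_i) · W · i = 4.757 × 1250 × 0.001103 = 6.559 m³/day.

6.56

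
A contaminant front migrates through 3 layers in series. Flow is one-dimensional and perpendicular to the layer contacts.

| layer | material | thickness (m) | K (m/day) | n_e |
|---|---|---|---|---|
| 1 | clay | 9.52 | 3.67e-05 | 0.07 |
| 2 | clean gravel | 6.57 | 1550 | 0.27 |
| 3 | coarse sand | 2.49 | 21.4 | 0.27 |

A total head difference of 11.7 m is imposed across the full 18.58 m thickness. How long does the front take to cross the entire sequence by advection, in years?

With flow normal to the layers, continuity requires the same specific discharge q through every layer.
Σ(b_i/K_i) = 9.52/3.67e-05 + 6.57/1550 + 2.49/21.4 = 2.594e+05 d.
q = Δh / Σ(b_i/K_i) = 11.7 / 2.594e+05 = 4.510e-05 m/day.
In each layer the seepage velocity is v_i = q/n_i, so the layer transit time is t_i = b_i·n_i / q:
  layer 1 (clay): t_1 = 9.52 × 0.07 / 4.510e-05 = 14775 d
  layer 2 (clean gravel): t_2 = 6.57 × 0.27 / 4.510e-05 = 39329 d
  layer 3 (coarse sand): t_3 = 2.49 × 0.27 / 4.510e-05 = 14906 d
Total t = Σ t_i = 69009 days = 188.9 years.

189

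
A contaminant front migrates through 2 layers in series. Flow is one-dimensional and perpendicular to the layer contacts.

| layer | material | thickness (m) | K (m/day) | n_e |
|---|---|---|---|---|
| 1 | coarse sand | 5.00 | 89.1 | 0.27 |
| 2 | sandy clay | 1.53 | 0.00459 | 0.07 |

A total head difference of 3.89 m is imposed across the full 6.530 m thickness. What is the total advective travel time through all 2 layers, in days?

With flow normal to the layers, continuity requires the same specific discharge q through every layer.
Σ(b_i/K_i) = 5.00/89.1 + 1.53/0.00459 = 333.4 d.
q = Δh / Σ(b_i/K_i) = 3.89 / 333.4 = 0.01167 m/day.
In each layer the seepage velocity is v_i = q/n_i, so the layer transit time is t_i = b_i·n_i / q:
  layer 1 (coarse sand): t_1 = 5.00 × 0.27 / 0.01167 = 115.7 d
  layer 2 (sandy clay): t_2 = 1.53 × 0.07 / 0.01167 = 9.179 d
Total t = Σ t_i = 124.9 days.

125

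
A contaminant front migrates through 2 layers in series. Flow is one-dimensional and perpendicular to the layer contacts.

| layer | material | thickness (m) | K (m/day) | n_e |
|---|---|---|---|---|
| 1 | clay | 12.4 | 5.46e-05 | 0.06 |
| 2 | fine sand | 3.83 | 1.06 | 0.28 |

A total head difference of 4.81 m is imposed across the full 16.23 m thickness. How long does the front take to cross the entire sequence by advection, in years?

235

With flow normal to the layers, continuity requires the same specific discharge q through every layer.
Σ(b_i/K_i) = 12.4/5.46e-05 + 3.83/1.06 = 2.271e+05 d.
q = Δh / Σ(b_i/K_i) = 4.81 / 2.271e+05 = 2.118e-05 m/day.
In each layer the seepage velocity is v_i = q/n_i, so the layer transit time is t_i = b_i·n_i / q:
  layer 1 (clay): t_1 = 12.4 × 0.06 / 2.118e-05 = 35129 d
  layer 2 (fine sand): t_2 = 3.83 × 0.28 / 2.118e-05 = 50635 d
Total t = Σ t_i = 85763 days = 234.8 years.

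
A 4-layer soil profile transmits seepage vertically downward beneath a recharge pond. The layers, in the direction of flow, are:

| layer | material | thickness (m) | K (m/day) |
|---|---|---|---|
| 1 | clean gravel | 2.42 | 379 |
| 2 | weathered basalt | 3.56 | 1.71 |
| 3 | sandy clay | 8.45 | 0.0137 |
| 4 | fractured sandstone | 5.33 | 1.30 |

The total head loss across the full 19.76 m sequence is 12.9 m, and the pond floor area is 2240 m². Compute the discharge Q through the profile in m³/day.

Flow is perpendicular to layering, so the layers act in series and the equivalent K is the thickness-weighted harmonic mean.
Total thickness L = 2.42 + 3.56 + 8.45 + 5.33 = 19.76 m.
Σ(b_i/K_i) = 2.42/379 + 3.56/1.71 + 8.45/0.0137 + 5.33/1.30 = 623.0 d.
K_eq = L / Σ(b_i/K_i) = 19.76 / 623.0 = 0.03172 m/day.
Q = K_eq · A · (Δh/L) = 0.03172 × 2240 × (12.9/19.76) = 46.38 m³/day.

46.4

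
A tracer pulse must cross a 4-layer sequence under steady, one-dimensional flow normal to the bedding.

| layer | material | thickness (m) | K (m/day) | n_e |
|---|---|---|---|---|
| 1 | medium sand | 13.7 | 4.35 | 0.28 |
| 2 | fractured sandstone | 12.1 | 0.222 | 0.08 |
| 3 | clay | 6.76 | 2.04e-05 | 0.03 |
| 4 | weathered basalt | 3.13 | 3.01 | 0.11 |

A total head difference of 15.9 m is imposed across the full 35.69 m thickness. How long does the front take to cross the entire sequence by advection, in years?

With flow normal to the layers, continuity requires the same specific discharge q through every layer.
Σ(b_i/K_i) = 13.7/4.35 + 12.1/0.222 + 6.76/2.04e-05 + 3.13/3.01 = 3.314e+05 d.
q = Δh / Σ(b_i/K_i) = 15.9 / 3.314e+05 = 4.797e-05 m/day.
In each layer the seepage velocity is v_i = q/n_i, so the layer transit time is t_i = b_i·n_i / q:
  layer 1 (medium sand): t_1 = 13.7 × 0.28 / 4.797e-05 = 79960 d
  layer 2 (fractured sandstone): t_2 = 12.1 × 0.08 / 4.797e-05 = 20178 d
  layer 3 (clay): t_3 = 6.76 × 0.03 / 4.797e-05 = 4227 d
  layer 4 (weathered basalt): t_4 = 3.13 × 0.11 / 4.797e-05 = 7177 d
Total t = Σ t_i = 1.115e+05 days = 305.4 years.

305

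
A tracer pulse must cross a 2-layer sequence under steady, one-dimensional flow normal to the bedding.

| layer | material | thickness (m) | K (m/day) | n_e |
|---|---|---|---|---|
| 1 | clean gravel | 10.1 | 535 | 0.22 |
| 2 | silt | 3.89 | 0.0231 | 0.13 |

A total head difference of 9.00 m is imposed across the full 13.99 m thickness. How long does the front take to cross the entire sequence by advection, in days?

51.0

With flow normal to the layers, continuity requires the same specific discharge q through every layer.
Σ(b_i/K_i) = 10.1/535 + 3.89/0.0231 = 168.4 d.
q = Δh / Σ(b_i/K_i) = 9.00 / 168.4 = 0.05344 m/day.
In each layer the seepage velocity is v_i = q/n_i, so the layer transit time is t_i = b_i·n_i / q:
  layer 1 (clean gravel): t_1 = 10.1 × 0.22 / 0.05344 = 41.58 d
  layer 2 (silt): t_2 = 3.89 × 0.13 / 0.05344 = 9.463 d
Total t = Σ t_i = 51.04 days.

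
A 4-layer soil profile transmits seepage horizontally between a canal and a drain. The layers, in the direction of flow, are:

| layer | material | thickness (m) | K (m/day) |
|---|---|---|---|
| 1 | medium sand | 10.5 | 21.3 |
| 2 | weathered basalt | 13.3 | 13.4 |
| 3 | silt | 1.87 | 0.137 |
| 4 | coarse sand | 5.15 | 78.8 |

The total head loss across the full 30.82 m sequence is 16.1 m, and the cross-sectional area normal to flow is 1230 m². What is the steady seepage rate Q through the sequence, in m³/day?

Flow is perpendicular to layering, so the layers act in series and the equivalent K is the thickness-weighted harmonic mean.
Total thickness L = 10.5 + 13.3 + 1.87 + 5.15 = 30.82 m.
Σ(b_i/K_i) = 10.5/21.3 + 13.3/13.4 + 1.87/0.137 + 5.15/78.8 = 15.20 d.
K_eq = L / Σ(b_i/K_i) = 30.82 / 15.20 = 2.028 m/day.
Q = K_eq · A · (Δh/L) = 2.028 × 1230 × (16.1/30.82) = 1303 m³/day.

1300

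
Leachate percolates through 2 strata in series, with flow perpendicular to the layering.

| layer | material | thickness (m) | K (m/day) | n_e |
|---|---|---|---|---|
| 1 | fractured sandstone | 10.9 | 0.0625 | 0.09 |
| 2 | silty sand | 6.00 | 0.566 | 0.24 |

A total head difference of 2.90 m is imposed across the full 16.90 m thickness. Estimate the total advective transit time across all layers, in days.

With flow normal to the layers, continuity requires the same specific discharge q through every layer.
Σ(b_i/K_i) = 10.9/0.0625 + 6.00/0.566 = 185.0 d.
q = Δh / Σ(b_i/K_i) = 2.90 / 185.0 = 0.01568 m/day.
In each layer the seepage velocity is v_i = q/n_i, so the layer transit time is t_i = b_i·n_i / q:
  layer 1 (fractured sandstone): t_1 = 10.9 × 0.09 / 0.01568 = 62.58 d
  layer 2 (silty sand): t_2 = 6.00 × 0.24 / 0.01568 = 91.86 d
Total t = Σ t_i = 154.4 days.

154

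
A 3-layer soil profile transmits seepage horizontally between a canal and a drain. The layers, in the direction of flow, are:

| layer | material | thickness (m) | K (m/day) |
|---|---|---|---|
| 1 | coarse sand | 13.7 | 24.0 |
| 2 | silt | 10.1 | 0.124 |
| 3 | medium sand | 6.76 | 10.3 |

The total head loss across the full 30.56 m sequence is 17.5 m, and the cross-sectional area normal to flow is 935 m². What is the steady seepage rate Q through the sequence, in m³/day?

198

Flow is perpendicular to layering, so the layers act in series and the equivalent K is the thickness-weighted harmonic mean.
Total thickness L = 13.7 + 10.1 + 6.76 = 30.56 m.
Σ(b_i/K_i) = 13.7/24.0 + 10.1/0.124 + 6.76/10.3 = 82.68 d.
K_eq = L / Σ(b_i/K_i) = 30.56 / 82.68 = 0.3696 m/day.
Q = K_eq · A · (Δh/L) = 0.3696 × 935 × (17.5/30.56) = 197.9 m³/day.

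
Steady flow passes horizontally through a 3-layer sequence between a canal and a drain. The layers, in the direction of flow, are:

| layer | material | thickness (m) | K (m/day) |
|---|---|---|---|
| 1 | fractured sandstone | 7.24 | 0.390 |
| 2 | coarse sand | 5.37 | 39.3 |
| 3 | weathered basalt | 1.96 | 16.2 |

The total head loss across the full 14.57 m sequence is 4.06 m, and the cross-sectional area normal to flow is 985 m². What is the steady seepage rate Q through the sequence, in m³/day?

212

Flow is perpendicular to layering, so the layers act in series and the equivalent K is the thickness-weighted harmonic mean.
Total thickness L = 7.24 + 5.37 + 1.96 = 14.57 m.
Σ(b_i/K_i) = 7.24/0.390 + 5.37/39.3 + 1.96/16.2 = 18.82 d.
K_eq = L / Σ(b_i/K_i) = 14.57 / 18.82 = 0.7741 m/day.
Q = K_eq · A · (Δh/L) = 0.7741 × 985 × (4.06/14.57) = 212.5 m³/day.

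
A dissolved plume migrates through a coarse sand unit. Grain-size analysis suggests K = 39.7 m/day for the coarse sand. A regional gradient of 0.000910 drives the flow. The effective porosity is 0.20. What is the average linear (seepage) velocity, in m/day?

0.181

Hydraulic gradient i = 0.000910.
Darcy flux q = K · i = 39.70 × 0.0009100 = 0.03613 m/day.
Seepage velocity v = q / n_e = 0.03613 / 0.20 = 0.1806 m/day.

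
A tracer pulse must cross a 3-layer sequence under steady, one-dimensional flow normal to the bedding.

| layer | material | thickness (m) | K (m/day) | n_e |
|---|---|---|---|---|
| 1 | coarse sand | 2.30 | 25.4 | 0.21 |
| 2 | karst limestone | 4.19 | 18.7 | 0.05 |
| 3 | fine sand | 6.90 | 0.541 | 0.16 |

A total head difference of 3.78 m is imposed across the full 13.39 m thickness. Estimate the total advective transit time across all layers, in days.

With flow normal to the layers, continuity requires the same specific discharge q through every layer.
Σ(b_i/K_i) = 2.30/25.4 + 4.19/18.7 + 6.90/0.541 = 13.07 d.
q = Δh / Σ(b_i/K_i) = 3.78 / 13.07 = 0.2892 m/day.
In each layer the seepage velocity is v_i = q/n_i, so the layer transit time is t_i = b_i·n_i / q:
  layer 1 (coarse sand): t_1 = 2.30 × 0.21 / 0.2892 = 1.670 d
  layer 2 (karst limestone): t_2 = 4.19 × 0.05 / 0.2892 = 0.7243 d
  layer 3 (fine sand): t_3 = 6.90 × 0.16 / 0.2892 = 3.817 d
Total t = Σ t_i = 6.211 days.

6.21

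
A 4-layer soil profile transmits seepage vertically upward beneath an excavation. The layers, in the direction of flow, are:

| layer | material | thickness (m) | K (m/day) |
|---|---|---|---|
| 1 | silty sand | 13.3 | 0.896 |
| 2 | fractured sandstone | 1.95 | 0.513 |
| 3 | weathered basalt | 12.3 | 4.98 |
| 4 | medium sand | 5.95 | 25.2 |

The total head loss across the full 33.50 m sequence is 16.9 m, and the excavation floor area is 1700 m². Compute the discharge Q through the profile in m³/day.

Flow is perpendicular to layering, so the layers act in series and the equivalent K is the thickness-weighted harmonic mean.
Total thickness L = 13.3 + 1.95 + 12.3 + 5.95 = 33.50 m.
Σ(b_i/K_i) = 13.3/0.896 + 1.95/0.513 + 12.3/4.98 + 5.95/25.2 = 21.35 d.
K_eq = L / Σ(b_i/K_i) = 33.50 / 21.35 = 1.569 m/day.
Q = K_eq · A · (Δh/L) = 1.569 × 1700 × (16.9/33.50) = 1346 m³/day.

1350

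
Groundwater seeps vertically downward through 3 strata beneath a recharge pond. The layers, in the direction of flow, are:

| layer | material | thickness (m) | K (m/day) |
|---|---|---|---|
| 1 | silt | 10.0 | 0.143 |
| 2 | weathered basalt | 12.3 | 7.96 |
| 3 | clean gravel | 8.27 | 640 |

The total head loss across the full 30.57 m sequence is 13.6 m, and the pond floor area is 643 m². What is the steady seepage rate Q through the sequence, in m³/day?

122

Flow is perpendicular to layering, so the layers act in series and the equivalent K is the thickness-weighted harmonic mean.
Total thickness L = 10.0 + 12.3 + 8.27 = 30.57 m.
Σ(b_i/K_i) = 10.0/0.143 + 12.3/7.96 + 8.27/640 = 71.49 d.
K_eq = L / Σ(b_i/K_i) = 30.57 / 71.49 = 0.4276 m/day.
Q = K_eq · A · (Δh/L) = 0.4276 × 643 × (13.6/30.57) = 122.3 m³/day.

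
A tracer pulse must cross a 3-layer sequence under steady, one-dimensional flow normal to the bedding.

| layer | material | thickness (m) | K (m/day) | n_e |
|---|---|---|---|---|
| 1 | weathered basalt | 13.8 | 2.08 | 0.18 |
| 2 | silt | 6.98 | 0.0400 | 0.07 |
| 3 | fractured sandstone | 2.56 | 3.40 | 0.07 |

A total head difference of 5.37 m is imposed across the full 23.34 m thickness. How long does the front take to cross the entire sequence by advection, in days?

With flow normal to the layers, continuity requires the same specific discharge q through every layer.
Σ(b_i/K_i) = 13.8/2.08 + 6.98/0.0400 + 2.56/3.40 = 181.9 d.
q = Δh / Σ(b_i/K_i) = 5.37 / 181.9 = 0.02952 m/day.
In each layer the seepage velocity is v_i = q/n_i, so the layer transit time is t_i = b_i·n_i / q:
  layer 1 (weathered basalt): t_1 = 13.8 × 0.18 / 0.02952 = 84.14 d
  layer 2 (silt): t_2 = 6.98 × 0.07 / 0.02952 = 16.55 d
  layer 3 (fractured sandstone): t_3 = 2.56 × 0.07 / 0.02952 = 6.070 d
Total t = Σ t_i = 106.8 days.

107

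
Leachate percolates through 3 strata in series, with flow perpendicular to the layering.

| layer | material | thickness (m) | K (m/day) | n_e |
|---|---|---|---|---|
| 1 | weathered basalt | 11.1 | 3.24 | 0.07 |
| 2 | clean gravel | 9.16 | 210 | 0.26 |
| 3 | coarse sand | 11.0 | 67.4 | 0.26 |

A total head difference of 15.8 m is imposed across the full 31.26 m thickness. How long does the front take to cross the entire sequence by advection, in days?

1.38

With flow normal to the layers, continuity requires the same specific discharge q through every layer.
Σ(b_i/K_i) = 11.1/3.24 + 9.16/210 + 11.0/67.4 = 3.633 d.
q = Δh / Σ(b_i/K_i) = 15.8 / 3.633 = 4.349 m/day.
In each layer the seepage velocity is v_i = q/n_i, so the layer transit time is t_i = b_i·n_i / q:
  layer 1 (weathered basalt): t_1 = 11.1 × 0.07 / 4.349 = 0.1786 d
  layer 2 (clean gravel): t_2 = 9.16 × 0.26 / 4.349 = 0.5476 d
  layer 3 (coarse sand): t_3 = 11.0 × 0.26 / 4.349 = 0.6576 d
Total t = Σ t_i = 1.384 days.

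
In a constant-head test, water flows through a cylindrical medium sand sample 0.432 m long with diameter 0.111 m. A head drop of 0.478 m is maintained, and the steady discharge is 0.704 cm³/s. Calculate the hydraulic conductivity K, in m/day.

Cross-sectional area A = π·(d/2)² = π × (0.111/2)² = 0.009677 m².
Convert discharge: 0.704 cm³/s = 7.040e-07 m³/s.
Darcy's law rearranged: K = Q·L / (A·Δh) = 7.040e-07 × 0.432 / (0.009677 × 0.478) = 6.575e-05 m/s = 5.681 m/day.

5.68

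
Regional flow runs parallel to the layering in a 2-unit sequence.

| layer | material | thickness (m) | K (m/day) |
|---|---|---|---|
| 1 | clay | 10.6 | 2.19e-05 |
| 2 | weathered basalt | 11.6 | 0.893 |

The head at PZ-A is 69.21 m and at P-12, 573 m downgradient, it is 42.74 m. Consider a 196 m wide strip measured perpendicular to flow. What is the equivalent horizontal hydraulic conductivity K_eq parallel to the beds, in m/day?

0.467

Flow is parallel to layering, so each bed carries its own Darcy discharge and the transmissivities add.
Σ(K_i·b_i) = 2.19e-05×10.6 + 0.893×11.6 = 10.36 m²/day.
Total thickness b = 22.20 m, so K_eq = Σ(K_i·b_i)/b = 0.4666 m/day.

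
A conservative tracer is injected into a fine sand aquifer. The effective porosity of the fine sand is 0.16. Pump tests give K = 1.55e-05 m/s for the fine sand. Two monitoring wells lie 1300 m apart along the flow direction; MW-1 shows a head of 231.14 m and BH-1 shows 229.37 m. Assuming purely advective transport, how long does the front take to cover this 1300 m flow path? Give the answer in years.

Convert K: 1.55e-05 m/s × 86400 = 1.339 m/day.
Hydraulic gradient i = (231.14 − 229.37) / 1300 = 1.77 / 1300 = 0.001362.
Darcy flux q = K · i = 1.339 × 0.001362 = 0.001823 m/day.
Seepage velocity v = q / n_e = 0.001823 / 0.16 = 0.01140 m/day.
Travel time t = L / v = 1300 / 0.01140 = 1.141e+05 days = 312.3 years.

312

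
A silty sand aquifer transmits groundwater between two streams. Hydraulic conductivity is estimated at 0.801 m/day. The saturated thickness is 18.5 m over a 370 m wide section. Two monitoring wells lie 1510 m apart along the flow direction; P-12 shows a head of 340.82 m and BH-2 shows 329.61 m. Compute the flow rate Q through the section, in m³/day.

40.7

Cross-sectional area A = 370 × 18.5 = 6845 m².
Hydraulic gradient i = (340.82 − 329.61) / 1510 = 11.21 / 1510 = 0.007424.
Darcy's law: Q = K · A · i = 0.8010 × 6845 × 0.007424 = 40.70 m³/day.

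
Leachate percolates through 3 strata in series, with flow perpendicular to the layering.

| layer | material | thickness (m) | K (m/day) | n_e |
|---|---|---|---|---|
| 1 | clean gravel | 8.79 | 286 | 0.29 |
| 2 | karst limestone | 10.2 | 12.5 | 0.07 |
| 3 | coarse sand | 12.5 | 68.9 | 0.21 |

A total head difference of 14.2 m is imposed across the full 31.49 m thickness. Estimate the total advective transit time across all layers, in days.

0.426

With flow normal to the layers, continuity requires the same specific discharge q through every layer.
Σ(b_i/K_i) = 8.79/286 + 10.2/12.5 + 12.5/68.9 = 1.028 d.
q = Δh / Σ(b_i/K_i) = 14.2 / 1.028 = 13.81 m/day.
In each layer the seepage velocity is v_i = q/n_i, so the layer transit time is t_i = b_i·n_i / q:
  layer 1 (clean gravel): t_1 = 8.79 × 0.29 / 13.81 = 0.1846 d
  layer 2 (karst limestone): t_2 = 10.2 × 0.07 / 13.81 = 0.05170 d
  layer 3 (coarse sand): t_3 = 12.5 × 0.21 / 13.81 = 0.1901 d
Total t = Σ t_i = 0.4263 days.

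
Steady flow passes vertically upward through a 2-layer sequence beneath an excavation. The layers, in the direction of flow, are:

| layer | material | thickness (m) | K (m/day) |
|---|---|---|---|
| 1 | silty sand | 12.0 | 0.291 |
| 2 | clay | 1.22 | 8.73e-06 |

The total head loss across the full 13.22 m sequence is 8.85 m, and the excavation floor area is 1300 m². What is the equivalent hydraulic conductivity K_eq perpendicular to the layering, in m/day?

9.46e-05

Flow is perpendicular to layering, so the layers act in series and the equivalent K is the thickness-weighted harmonic mean.
Total thickness L = 12.0 + 1.22 = 13.22 m.
Σ(b_i/K_i) = 12.0/0.291 + 1.22/8.73e-06 = 1.398e+05 d.
K_eq = L / Σ(b_i/K_i) = 13.22 / 1.398e+05 = 9.457e-05 m/day.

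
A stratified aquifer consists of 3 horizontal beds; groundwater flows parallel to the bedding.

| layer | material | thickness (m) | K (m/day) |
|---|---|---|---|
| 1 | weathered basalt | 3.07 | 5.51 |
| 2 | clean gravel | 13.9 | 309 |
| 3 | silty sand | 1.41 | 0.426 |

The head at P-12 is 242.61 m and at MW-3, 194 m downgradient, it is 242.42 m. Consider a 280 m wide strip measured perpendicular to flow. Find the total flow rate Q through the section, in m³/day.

1180

Flow is parallel to layering, so each bed carries its own Darcy discharge and the transmissivities add.
Σ(K_i·b_i) = 5.51×3.07 + 309×13.9 + 0.426×1.41 = 4313 m²/day.
Hydraulic gradient i = (242.61 − 242.42) / 194 = 0.19 / 194 = 0.0009794.
Q = Σ(K_i·b_i) · W · i = 4313 × 280 × 0.0009794 = 1183 m³/day.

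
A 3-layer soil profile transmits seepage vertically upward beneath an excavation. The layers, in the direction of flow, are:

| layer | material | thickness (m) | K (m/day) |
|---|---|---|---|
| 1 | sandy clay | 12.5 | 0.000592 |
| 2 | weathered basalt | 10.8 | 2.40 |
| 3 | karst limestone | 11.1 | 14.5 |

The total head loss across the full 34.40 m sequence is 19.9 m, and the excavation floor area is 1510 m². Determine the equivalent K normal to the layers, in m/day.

0.00163

Flow is perpendicular to layering, so the layers act in series and the equivalent K is the thickness-weighted harmonic mean.
Total thickness L = 12.5 + 10.8 + 11.1 = 34.40 m.
Σ(b_i/K_i) = 12.5/0.000592 + 10.8/2.40 + 11.1/14.5 = 21120 d.
K_eq = L / Σ(b_i/K_i) = 34.40 / 21120 = 0.001629 m/day.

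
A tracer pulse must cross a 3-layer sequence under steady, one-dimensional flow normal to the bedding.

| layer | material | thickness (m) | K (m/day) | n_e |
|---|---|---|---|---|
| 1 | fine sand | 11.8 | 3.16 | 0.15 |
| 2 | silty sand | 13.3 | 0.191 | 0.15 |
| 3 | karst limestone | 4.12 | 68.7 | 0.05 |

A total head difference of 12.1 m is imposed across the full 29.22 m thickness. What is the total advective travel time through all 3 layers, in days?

24.1

With flow normal to the layers, continuity requires the same specific discharge q through every layer.
Σ(b_i/K_i) = 11.8/3.16 + 13.3/0.191 + 4.12/68.7 = 73.43 d.
q = Δh / Σ(b_i/K_i) = 12.1 / 73.43 = 0.1648 m/day.
In each layer the seepage velocity is v_i = q/n_i, so the layer transit time is t_i = b_i·n_i / q:
  layer 1 (fine sand): t_1 = 11.8 × 0.15 / 0.1648 = 10.74 d
  layer 2 (silty sand): t_2 = 13.3 × 0.15 / 0.1648 = 12.11 d
  layer 3 (karst limestone): t_3 = 4.12 × 0.05 / 0.1648 = 1.250 d
Total t = Σ t_i = 24.10 days.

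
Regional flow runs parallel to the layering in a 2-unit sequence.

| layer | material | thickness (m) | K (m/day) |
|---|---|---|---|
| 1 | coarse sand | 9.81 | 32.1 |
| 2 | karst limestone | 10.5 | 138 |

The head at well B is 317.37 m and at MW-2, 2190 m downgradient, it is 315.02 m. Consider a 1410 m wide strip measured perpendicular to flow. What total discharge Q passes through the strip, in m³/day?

Flow is parallel to layering, so each bed carries its own Darcy discharge and the transmissivities add.
Σ(K_i·b_i) = 32.1×9.81 + 138×10.5 = 1764 m²/day.
Hydraulic gradient i = (317.37 − 315.02) / 2190 = 2.35 / 2190 = 0.001073.
Q = Σ(K_i·b_i) · W · i = 1764 × 1410 × 0.001073 = 2669 m³/day.

2670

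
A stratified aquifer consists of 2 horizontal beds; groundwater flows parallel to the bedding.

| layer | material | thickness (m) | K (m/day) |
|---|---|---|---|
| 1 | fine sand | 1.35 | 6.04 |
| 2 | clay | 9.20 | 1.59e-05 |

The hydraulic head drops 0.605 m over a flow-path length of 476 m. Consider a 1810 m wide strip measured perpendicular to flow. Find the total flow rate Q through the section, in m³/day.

Flow is parallel to layering, so each bed carries its own Darcy discharge and the transmissivities add.
Σ(K_i·b_i) = 6.04×1.35 + 1.59e-05×9.20 = 8.154 m²/day.
Hydraulic gradient i = Δh / L = 0.605 / 476 = 0.001271.
Q = Σ(K_i·b_i) · W · i = 8.154 × 1810 × 0.001271 = 18.76 m³/day.

18.8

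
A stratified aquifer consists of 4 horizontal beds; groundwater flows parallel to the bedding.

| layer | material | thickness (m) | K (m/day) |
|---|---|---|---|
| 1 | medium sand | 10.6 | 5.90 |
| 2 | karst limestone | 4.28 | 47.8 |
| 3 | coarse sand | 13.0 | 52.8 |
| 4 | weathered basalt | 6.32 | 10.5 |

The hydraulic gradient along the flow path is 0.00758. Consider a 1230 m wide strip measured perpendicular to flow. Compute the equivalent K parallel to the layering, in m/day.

29.8

Flow is parallel to layering, so each bed carries its own Darcy discharge and the transmissivities add.
Σ(K_i·b_i) = 5.90×10.6 + 47.8×4.28 + 52.8×13.0 + 10.5×6.32 = 1020 m²/day.
Total thickness b = 34.20 m, so K_eq = Σ(K_i·b_i)/b = 29.82 m/day.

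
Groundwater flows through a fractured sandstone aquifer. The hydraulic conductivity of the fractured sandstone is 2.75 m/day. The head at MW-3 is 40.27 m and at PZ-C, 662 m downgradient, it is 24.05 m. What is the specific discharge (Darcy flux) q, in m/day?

Hydraulic gradient i = (40.27 − 24.05) / 662 = 16.22 / 662 = 0.02450.
Specific discharge q = K · i = 2.750 × 0.02450 = 0.06738 m/day.

0.0674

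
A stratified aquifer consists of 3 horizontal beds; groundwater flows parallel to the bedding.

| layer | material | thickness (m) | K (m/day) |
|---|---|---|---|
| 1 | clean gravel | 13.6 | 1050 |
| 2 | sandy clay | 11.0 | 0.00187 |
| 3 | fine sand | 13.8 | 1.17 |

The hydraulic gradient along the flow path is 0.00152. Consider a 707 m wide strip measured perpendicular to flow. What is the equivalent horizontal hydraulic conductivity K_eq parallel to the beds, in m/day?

372

Flow is parallel to layering, so each bed carries its own Darcy discharge and the transmissivities add.
Σ(K_i·b_i) = 1050×13.6 + 0.00187×11.0 + 1.17×13.8 = 14296 m²/day.
Total thickness b = 38.40 m, so K_eq = Σ(K_i·b_i)/b = 372.3 m/day.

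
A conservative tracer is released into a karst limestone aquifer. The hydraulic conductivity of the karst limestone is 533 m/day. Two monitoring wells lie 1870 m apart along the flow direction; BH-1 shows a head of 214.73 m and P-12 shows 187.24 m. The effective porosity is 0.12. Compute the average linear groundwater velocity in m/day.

Hydraulic gradient i = (214.73 − 187.24) / 1870 = 27.49 / 1870 = 0.01470.
Darcy flux q = K · i = 533.0 × 0.01470 = 7.835 m/day.
Seepage velocity v = q / n_e = 7.835 / 0.12 = 65.29 m/day.

65.3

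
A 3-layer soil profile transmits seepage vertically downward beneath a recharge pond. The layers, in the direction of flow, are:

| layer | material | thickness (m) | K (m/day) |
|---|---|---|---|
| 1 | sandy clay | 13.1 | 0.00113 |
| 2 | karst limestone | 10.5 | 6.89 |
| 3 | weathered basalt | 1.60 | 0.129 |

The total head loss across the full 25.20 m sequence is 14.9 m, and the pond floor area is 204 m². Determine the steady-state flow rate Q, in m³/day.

Flow is perpendicular to layering, so the layers act in series and the equivalent K is the thickness-weighted harmonic mean.
Total thickness L = 13.1 + 10.5 + 1.60 = 25.20 m.
Σ(b_i/K_i) = 13.1/0.00113 + 10.5/6.89 + 1.60/0.129 = 11607 d.
K_eq = L / Σ(b_i/K_i) = 25.20 / 11607 = 0.002171 m/day.
Q = K_eq · A · (Δh/L) = 0.002171 × 204 × (14.9/25.20) = 0.2619 m³/day.

0.262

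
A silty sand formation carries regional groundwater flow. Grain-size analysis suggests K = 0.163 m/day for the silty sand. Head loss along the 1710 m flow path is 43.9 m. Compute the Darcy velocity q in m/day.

0.00418

Hydraulic gradient i = Δh / L = 43.9 / 1710 = 0.02567.
Specific discharge q = K · i = 0.1630 × 0.02567 = 0.004185 m/day.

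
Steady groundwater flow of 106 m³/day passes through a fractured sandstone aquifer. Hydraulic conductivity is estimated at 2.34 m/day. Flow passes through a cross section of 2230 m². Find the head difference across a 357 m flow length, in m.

7.25

From Q = K·A·i, i = Q / (K·A) = 106 / (2.340 × 2230) = 0.02031.
Head loss Δh = i · L = 0.02031 × 357 = 7.252 m.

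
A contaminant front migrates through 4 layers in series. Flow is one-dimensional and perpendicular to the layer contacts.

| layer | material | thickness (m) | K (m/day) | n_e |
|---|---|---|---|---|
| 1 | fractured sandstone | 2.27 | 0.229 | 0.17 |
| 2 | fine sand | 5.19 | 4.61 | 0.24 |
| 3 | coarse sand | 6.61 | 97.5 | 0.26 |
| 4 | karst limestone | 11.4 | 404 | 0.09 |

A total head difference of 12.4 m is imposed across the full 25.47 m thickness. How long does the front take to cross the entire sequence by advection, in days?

With flow normal to the layers, continuity requires the same specific discharge q through every layer.
Σ(b_i/K_i) = 2.27/0.229 + 5.19/4.61 + 6.61/97.5 + 11.4/404 = 11.13 d.
q = Δh / Σ(b_i/K_i) = 12.4 / 11.13 = 1.114 m/day.
In each layer the seepage velocity is v_i = q/n_i, so the layer transit time is t_i = b_i·n_i / q:
  layer 1 (fractured sandstone): t_1 = 2.27 × 0.17 / 1.114 = 0.3465 d
  layer 2 (fine sand): t_2 = 5.19 × 0.24 / 1.114 = 1.118 d
  layer 3 (coarse sand): t_3 = 6.61 × 0.26 / 1.114 = 1.543 d
  layer 4 (karst limestone): t_4 = 11.4 × 0.09 / 1.114 = 0.9213 d
Total t = Σ t_i = 3.929 days.

3.93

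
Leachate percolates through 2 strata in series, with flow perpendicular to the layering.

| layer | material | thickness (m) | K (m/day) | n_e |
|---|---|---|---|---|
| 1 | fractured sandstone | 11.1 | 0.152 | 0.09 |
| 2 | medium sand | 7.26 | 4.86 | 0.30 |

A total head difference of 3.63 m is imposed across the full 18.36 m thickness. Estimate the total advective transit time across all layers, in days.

With flow normal to the layers, continuity requires the same specific discharge q through every layer.
Σ(b_i/K_i) = 11.1/0.152 + 7.26/4.86 = 74.52 d.
q = Δh / Σ(b_i/K_i) = 3.63 / 74.52 = 0.04871 m/day.
In each layer the seepage velocity is v_i = q/n_i, so the layer transit time is t_i = b_i·n_i / q:
  layer 1 (fractured sandstone): t_1 = 11.1 × 0.09 / 0.04871 = 20.51 d
  layer 2 (medium sand): t_2 = 7.26 × 0.30 / 0.04871 = 44.71 d
Total t = Σ t_i = 65.22 days.

65.2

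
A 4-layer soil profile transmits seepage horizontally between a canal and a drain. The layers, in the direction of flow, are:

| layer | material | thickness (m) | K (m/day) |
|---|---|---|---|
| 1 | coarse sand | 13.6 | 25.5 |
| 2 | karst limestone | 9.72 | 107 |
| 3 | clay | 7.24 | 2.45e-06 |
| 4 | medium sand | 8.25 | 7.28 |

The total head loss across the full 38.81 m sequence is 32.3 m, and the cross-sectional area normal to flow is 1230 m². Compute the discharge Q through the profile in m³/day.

Flow is perpendicular to layering, so the layers act in series and the equivalent K is the thickness-weighted harmonic mean.
Total thickness L = 13.6 + 9.72 + 7.24 + 8.25 = 38.81 m.
Σ(b_i/K_i) = 13.6/25.5 + 9.72/107 + 7.24/2.45e-06 + 8.25/7.28 = 2.955e+06 d.
K_eq = L / Σ(b_i/K_i) = 38.81 / 2.955e+06 = 1.313e-05 m/day.
Q = K_eq · A · (Δh/L) = 1.313e-05 × 1230 × (32.3/38.81) = 0.01344 m³/day.

0.0134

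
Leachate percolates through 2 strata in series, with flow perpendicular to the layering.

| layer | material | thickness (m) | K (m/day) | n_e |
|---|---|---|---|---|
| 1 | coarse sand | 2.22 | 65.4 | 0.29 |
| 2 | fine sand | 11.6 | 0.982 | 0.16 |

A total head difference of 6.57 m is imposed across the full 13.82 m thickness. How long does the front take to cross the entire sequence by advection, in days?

With flow normal to the layers, continuity requires the same specific discharge q through every layer.
Σ(b_i/K_i) = 2.22/65.4 + 11.6/0.982 = 11.85 d.
q = Δh / Σ(b_i/K_i) = 6.57 / 11.85 = 0.5546 m/day.
In each layer the seepage velocity is v_i = q/n_i, so the layer transit time is t_i = b_i·n_i / q:
  layer 1 (coarse sand): t_1 = 2.22 × 0.29 / 0.5546 = 1.161 d
  layer 2 (fine sand): t_2 = 11.6 × 0.16 / 0.5546 = 3.347 d
Total t = Σ t_i = 4.507 days.

4.51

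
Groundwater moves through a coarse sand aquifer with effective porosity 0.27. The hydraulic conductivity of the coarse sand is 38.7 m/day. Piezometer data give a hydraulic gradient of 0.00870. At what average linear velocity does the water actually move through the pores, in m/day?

1.25

Hydraulic gradient i = 0.00870.
Darcy flux q = K · i = 38.70 × 0.008700 = 0.3367 m/day.
Seepage velocity v = q / n_e = 0.3367 / 0.27 = 1.247 m/day.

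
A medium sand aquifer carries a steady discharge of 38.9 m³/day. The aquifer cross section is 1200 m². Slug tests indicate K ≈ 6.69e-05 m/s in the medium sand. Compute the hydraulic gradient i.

0.00561

Convert K: 6.69e-05 m/s × 86400 = 5.780 m/day.
From Q = K·A·i, i = Q / (K·A) = 38.9 / (5.780 × 1200) = 0.005608.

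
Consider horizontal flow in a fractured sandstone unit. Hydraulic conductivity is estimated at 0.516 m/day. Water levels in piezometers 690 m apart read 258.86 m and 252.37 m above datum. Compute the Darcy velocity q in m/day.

Hydraulic gradient i = (258.86 − 252.37) / 690 = 6.49 / 690 = 0.009406.
Specific discharge q = K · i = 0.5160 × 0.009406 = 0.004853 m/day.

0.00485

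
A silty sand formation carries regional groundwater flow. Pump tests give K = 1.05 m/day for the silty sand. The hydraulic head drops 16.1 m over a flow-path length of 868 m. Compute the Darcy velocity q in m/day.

0.0195

Hydraulic gradient i = Δh / L = 16.1 / 868 = 0.01855.
Specific discharge q = K · i = 1.050 × 0.01855 = 0.01948 m/day.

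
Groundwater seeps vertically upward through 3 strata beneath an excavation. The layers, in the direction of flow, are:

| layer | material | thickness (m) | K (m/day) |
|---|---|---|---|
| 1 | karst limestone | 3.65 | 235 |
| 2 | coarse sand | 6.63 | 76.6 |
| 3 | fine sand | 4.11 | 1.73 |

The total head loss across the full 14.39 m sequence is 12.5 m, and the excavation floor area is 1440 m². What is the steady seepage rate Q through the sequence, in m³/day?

Flow is perpendicular to layering, so the layers act in series and the equivalent K is the thickness-weighted harmonic mean.
Total thickness L = 3.65 + 6.63 + 4.11 = 14.39 m.
Σ(b_i/K_i) = 3.65/235 + 6.63/76.6 + 4.11/1.73 = 2.478 d.
K_eq = L / Σ(b_i/K_i) = 14.39 / 2.478 = 5.808 m/day.
Q = K_eq · A · (Δh/L) = 5.808 × 1440 × (12.5/14.39) = 7264 m³/day.

7260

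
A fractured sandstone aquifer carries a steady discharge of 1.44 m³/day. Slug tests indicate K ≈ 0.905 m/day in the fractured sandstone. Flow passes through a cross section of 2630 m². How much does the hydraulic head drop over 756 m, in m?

0.457

From Q = K·A·i, i = Q / (K·A) = 1.44 / (0.9050 × 2630) = 0.0006050.
Head loss Δh = i · L = 0.0006050 × 756 = 0.4574 m.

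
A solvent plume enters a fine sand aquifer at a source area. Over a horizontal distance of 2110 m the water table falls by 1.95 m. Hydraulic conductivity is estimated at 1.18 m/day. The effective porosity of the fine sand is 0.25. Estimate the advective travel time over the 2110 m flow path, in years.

1320

Hydraulic gradient i = Δh / L = 1.95 / 2110 = 0.0009242.
Darcy flux q = K · i = 1.180 × 0.0009242 = 0.001091 m/day.
Seepage velocity v = q / n_e = 0.001091 / 0.25 = 0.004362 m/day.
Travel time t = L / v = 2110 / 0.004362 = 4.837e+05 days = 1324 years.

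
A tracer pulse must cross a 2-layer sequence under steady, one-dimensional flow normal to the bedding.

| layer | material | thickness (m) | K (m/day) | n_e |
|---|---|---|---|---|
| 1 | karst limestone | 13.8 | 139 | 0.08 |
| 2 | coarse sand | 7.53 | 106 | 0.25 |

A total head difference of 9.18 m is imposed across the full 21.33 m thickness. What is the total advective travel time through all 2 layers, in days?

0.0554

With flow normal to the layers, continuity requires the same specific discharge q through every layer.
Σ(b_i/K_i) = 13.8/139 + 7.53/106 = 0.1703 d.
q = Δh / Σ(b_i/K_i) = 9.18 / 0.1703 = 53.90 m/day.
In each layer the seepage velocity is v_i = q/n_i, so the layer transit time is t_i = b_i·n_i / q:
  layer 1 (karst limestone): t_1 = 13.8 × 0.08 / 53.90 = 0.02048 d
  layer 2 (coarse sand): t_2 = 7.53 × 0.25 / 53.90 = 0.03493 d
Total t = Σ t_i = 0.05541 days.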